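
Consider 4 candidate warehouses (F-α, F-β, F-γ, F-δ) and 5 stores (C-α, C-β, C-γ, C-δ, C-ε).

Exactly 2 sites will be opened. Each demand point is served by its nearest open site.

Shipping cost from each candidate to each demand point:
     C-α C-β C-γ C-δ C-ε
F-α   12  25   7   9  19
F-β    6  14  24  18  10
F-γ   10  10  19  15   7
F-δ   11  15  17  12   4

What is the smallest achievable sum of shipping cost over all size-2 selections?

43

Open {F-α, F-γ}.
  C-α→F-γ 10, C-β→F-γ 10, C-γ→F-α 7, C-δ→F-α 9, C-ε→F-γ 7  ⇒ total 43.
Compare {F-α, F-β}: total 46.
Compare {F-α, F-δ}: total 46.
No size-2 selection does better; minimum is 43.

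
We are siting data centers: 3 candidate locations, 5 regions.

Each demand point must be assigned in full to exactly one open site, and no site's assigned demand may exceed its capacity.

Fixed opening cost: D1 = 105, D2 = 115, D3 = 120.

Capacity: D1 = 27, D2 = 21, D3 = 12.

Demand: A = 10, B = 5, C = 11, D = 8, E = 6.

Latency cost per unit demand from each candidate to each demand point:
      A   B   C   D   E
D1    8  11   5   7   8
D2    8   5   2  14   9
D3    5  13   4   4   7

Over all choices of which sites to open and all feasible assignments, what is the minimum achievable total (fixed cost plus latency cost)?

Open {D1, D2}; cheapest assignment that respects the capacities:
  D1 (cap 27, load 24): A, D, E — cost 10×8 + 8×7 + 6×8 = 184
  D2 (cap 21, load 16): B, C — cost 5×5 + 11×2 = 47
  Shipping 231, fixed 220 → total 451.
  Any other capacity-feasible assignment to {D1, D2} ships for at least 231.
Compare {D1, D2, D3}: its best feasible assignment gives total 541.
Every other set of open sites that can feasibly serve all demand totals ≥ 541 even under its best assignment. Minimum: 451.

451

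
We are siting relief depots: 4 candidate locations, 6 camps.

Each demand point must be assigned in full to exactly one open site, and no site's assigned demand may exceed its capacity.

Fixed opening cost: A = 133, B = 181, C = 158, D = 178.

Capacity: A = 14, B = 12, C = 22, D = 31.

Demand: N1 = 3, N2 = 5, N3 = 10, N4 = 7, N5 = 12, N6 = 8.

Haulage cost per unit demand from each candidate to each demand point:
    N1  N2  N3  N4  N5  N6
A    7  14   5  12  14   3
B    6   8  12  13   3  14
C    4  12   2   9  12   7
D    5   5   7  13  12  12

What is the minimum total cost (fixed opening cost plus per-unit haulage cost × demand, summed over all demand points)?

684

Open {C, D}; cheapest assignment that respects the capacities:
  C (cap 22, load 21): N1, N3, N6 — cost 3×4 + 10×2 + 8×7 = 88
  D (cap 31, load 24): N2, N4, N5 — cost 5×5 + 7×13 + 12×12 = 260
  Shipping 348, fixed 336 → total 684.
  Any other capacity-feasible assignment to {C, D} ships for at least 348.
Compare {A, B, C}: its best feasible assignment gives total 696.
Compare {A, B, D}: its best feasible assignment gives total 753.
Every other set of open sites that can feasibly serve all demand totals ≥ 696 even under its best assignment. Minimum: 684.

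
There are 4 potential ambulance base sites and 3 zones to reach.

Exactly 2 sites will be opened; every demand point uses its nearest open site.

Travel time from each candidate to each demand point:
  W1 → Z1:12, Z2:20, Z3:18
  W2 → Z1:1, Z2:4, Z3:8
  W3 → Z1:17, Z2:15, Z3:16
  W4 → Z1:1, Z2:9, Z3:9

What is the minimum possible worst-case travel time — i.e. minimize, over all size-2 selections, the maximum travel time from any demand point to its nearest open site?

8

Open {W1, W2}.
  Farthest demand point is Z3 at travel time 8 (to W2); all others are ≤ 8.
With {W2, W3} the worst case is 8.
With {W2, W4} the worst case is 8.
No size-2 selection achieves below 8.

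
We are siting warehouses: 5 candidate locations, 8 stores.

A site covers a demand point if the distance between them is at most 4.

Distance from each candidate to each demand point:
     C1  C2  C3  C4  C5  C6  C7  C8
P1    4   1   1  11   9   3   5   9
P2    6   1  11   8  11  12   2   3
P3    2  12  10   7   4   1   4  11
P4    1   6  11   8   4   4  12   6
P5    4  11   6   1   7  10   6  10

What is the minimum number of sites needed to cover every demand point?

4

Coverage sets (demand points within 4 of each site):
  P1: {C1, C2, C3, C6}
  P2: {C2, C7, C8}
  P3: {C1, C5, C6, C7}
  P4: {C1, C5, C6}
  P5: {C1, C4}
No 3 sites suffice: every size-3 union leaves at least one demand point uncovered.
But {P1, P2, P3, P5} covers everything, so the minimum is 4.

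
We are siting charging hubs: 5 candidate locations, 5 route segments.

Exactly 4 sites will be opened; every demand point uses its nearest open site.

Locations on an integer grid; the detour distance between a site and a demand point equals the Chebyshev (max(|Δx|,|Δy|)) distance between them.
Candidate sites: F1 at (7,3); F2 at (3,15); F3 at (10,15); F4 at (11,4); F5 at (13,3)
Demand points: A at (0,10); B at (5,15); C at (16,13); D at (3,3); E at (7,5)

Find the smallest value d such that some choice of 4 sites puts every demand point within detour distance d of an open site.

6

Open {F1, F2, F3, F4}.
  Farthest demand point is C at detour distance 6 (to F3); all others are ≤ 6.
With {F1, F2, F3, F5} the worst case is 6.
With {F1, F3, F4, F5} the worst case is 7.
No size-4 selection achieves below 6.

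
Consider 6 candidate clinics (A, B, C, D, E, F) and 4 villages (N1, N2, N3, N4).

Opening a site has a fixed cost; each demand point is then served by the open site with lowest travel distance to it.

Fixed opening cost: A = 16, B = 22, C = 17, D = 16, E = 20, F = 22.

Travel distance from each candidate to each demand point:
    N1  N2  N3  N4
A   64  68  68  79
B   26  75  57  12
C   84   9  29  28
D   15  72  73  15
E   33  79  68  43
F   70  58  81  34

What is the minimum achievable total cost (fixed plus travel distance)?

Open {C, D}: assign each demand point to its cheapest open site.
  N1→D 15, N2→C 9, N3→C 29, N4→D 15
  travel distance 68, fixed 33 → total 101.
Compare {B, C}: travel distance 76 + fixed 39 = 115.
Compare {A, C, D}: travel distance 68 + fixed 49 = 117.
Compare {B, C, D}: travel distance 65 + fixed 55 = 120.
All other subsets cost ≥ 115. Minimum total cost: 101.

101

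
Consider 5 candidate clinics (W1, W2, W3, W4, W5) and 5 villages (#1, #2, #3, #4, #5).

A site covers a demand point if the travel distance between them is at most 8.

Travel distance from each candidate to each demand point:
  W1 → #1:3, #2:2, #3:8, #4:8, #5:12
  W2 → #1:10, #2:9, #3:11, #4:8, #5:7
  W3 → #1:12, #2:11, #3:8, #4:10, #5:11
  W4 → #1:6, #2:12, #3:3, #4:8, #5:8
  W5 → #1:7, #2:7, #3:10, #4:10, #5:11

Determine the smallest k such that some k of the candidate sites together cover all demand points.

2

Coverage sets (demand points within 8 of each site):
  W1: {#1, #2, #3, #4}
  W2: {#4, #5}
  W3: {#3}
  W4: {#1, #3, #4, #5}
  W5: {#1, #2}
No single site covers all 5 demand points.
But {W1, W2} covers everything, so the minimum is 2.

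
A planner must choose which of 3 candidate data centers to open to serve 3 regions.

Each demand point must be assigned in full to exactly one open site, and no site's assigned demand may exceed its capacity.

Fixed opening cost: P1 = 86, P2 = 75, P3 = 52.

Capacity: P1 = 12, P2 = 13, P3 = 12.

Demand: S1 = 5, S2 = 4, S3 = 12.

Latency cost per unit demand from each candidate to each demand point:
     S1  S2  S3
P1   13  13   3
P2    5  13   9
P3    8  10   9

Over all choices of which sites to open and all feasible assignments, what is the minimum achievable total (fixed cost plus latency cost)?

Open {P1, P3}; cheapest assignment that respects the capacities:
  P1 (cap 12, load 12): S3 — cost 12×3 = 36
  P3 (cap 12, load 9): S1, S2 — cost 5×8 + 4×10 = 80
  Shipping 116, fixed 138 → total 254.
  Any other capacity-feasible assignment to {P1, P3} ships for at least 116.
Compare {P1, P2}: its best feasible assignment gives total 274.
Compare {P2, P3}: its best feasible assignment gives total 312.
Every other set of open sites that can feasibly serve all demand totals ≥ 274 even under its best assignment. Minimum: 254.

254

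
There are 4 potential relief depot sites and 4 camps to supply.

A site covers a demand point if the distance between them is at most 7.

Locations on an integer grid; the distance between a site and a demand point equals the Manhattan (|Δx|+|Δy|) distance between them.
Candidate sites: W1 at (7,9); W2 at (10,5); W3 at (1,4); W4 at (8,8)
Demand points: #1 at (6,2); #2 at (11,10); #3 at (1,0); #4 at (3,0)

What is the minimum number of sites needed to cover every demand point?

2

Coverage sets (demand points within 7 of each site):
  W1: {#2}
  W2: {#1, #2}
  W3: {#1, #3, #4}
  W4: {#2}
No single site covers all 4 demand points.
But {W1, W3} covers everything, so the minimum is 2.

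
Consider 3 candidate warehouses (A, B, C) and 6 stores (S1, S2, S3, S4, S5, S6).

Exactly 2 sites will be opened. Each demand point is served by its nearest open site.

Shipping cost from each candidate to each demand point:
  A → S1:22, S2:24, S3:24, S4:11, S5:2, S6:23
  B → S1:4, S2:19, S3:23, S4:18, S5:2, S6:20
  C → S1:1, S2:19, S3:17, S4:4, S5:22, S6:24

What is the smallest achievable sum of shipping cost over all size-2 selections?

Open {B, C}.
  S1→C 1, S2→B 19, S3→C 17, S4→C 4, S5→B 2, S6→B 20  ⇒ total 63.
Compare {A, C}: total 66.
Compare {A, B}: total 79.

63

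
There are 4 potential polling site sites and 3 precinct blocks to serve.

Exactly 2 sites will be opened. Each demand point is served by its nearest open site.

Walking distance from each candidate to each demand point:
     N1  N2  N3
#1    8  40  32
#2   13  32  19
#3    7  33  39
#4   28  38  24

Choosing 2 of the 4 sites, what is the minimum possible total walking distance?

58

Open {#2, #3}.
  N1→#3 7, N2→#2 32, N3→#2 19  ⇒ total 58.
Compare {#1, #2}: total 59.
Compare {#2, #4}: total 64.
No size-2 selection does better; minimum is 58.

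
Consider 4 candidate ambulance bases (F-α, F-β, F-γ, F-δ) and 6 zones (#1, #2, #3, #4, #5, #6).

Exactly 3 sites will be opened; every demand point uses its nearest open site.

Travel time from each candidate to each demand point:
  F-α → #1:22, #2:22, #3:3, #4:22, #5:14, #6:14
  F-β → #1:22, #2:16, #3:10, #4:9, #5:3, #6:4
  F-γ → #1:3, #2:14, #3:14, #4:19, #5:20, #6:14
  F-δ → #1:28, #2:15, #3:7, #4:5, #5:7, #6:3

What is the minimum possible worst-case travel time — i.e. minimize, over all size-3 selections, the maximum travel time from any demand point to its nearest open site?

Open {F-α, F-β, F-γ}.
  Farthest demand point is #2 at travel time 14 (to F-γ); all others are ≤ 14.
With {F-α, F-γ, F-δ} the worst case is 14.
With {F-β, F-γ, F-δ} the worst case is 14.
No size-3 selection achieves below 14.

14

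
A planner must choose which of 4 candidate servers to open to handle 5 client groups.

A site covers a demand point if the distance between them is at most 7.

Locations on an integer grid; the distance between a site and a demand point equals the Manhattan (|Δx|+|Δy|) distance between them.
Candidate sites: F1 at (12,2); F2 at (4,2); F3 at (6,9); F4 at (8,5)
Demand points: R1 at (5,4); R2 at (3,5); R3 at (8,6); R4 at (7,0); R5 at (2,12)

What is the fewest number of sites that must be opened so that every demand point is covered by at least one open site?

Coverage sets (demand points within 7 of each site):
  F1: {R4}
  F2: {R1, R2, R4}
  F3: {R1, R2, R3, R5}
  F4: {R1, R2, R3, R4}
No single site covers all 5 demand points.
But {F1, F3} covers everything, so the minimum is 2.

2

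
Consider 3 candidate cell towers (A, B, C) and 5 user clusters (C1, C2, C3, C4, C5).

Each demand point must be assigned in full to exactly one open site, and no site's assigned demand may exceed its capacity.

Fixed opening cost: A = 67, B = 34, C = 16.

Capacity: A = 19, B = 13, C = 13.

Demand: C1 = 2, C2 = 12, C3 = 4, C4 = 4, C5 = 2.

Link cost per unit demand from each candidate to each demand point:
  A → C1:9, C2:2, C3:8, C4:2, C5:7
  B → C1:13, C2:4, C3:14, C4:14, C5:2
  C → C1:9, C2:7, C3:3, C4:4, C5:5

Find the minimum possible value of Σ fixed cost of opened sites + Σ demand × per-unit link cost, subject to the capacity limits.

Open {B, C}; cheapest assignment that respects the capacities:
  B (cap 13, load 12): C2 — cost 12×4 = 48
  C (cap 13, load 12): C1, C3, C4, C5 — cost 2×9 + 4×3 + 4×4 + 2×5 = 56
  Shipping 104, fixed 50 → total 154.
  Any other capacity-feasible assignment to {B, C} ships for at least 104.
Compare {A, C}: its best feasible assignment gives total 155.
Compare {A, B, C}: its best feasible assignment gives total 183.
Every other set of open sites that can feasibly serve all demand totals ≥ 155 even under its best assignment. Minimum: 154.

154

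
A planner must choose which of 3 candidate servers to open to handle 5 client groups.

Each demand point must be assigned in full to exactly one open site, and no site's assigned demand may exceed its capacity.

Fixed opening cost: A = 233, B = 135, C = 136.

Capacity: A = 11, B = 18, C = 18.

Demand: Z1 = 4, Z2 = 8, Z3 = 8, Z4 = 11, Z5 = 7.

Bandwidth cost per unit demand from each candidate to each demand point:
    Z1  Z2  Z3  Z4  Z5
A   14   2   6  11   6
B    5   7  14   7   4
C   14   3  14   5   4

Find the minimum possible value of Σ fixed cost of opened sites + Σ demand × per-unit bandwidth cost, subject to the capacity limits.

701

Open {A, B, C}; cheapest assignment that respects the capacities:
  A (cap 11, load 8): Z3 — cost 8×6 = 48
  B (cap 18, load 15): Z1, Z4 — cost 4×5 + 11×7 = 97
  C (cap 18, load 15): Z2, Z5 — cost 8×3 + 7×4 = 52
  Shipping 197, fixed 504 → total 701.
  Any other capacity-feasible assignment to {A, B, C} ships for at least 197.
Total demand is 38 and no other set of sites has combined capacity ≥ 38, so {A, B, C} is the only feasible choice of open sites. Minimum: 701.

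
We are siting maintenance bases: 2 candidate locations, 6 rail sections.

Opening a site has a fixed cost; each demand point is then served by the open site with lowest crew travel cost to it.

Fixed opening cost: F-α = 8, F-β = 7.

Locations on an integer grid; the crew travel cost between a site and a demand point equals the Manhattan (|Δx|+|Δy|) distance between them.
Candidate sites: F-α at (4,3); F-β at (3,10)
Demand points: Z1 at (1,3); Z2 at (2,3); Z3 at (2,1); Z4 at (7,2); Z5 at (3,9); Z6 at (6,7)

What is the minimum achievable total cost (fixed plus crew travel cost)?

Open {F-α}: assign each demand point to its cheapest open site.
  Z1→F-α 3, Z2→F-α 2, Z3→F-α 4, Z4→F-α 4, Z5→F-α 7, Z6→F-α 6
  crew travel cost 26, fixed 8 → total 34.
Compare {F-α, F-β}: crew travel cost 20 + fixed 15 = 35.
Compare {F-β}: crew travel cost 46 + fixed 7 = 53.

34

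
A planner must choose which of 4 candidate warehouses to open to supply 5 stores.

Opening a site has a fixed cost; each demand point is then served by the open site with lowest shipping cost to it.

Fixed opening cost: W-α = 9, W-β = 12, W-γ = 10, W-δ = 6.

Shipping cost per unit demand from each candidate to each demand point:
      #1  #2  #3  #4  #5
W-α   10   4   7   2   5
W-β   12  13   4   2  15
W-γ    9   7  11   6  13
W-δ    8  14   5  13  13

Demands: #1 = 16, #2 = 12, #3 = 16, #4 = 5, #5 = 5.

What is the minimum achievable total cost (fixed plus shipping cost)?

Open {W-α, W-β, W-δ}: assign each demand point to its cheapest open site.
  #1→W-δ 16×8=128, #2→W-α 12×4=48, #3→W-β 16×4=64, #4→W-α 5×2=10, #5→W-α 5×5=25
  shipping cost 275, fixed 27 → total 302.
Compare {W-α, W-δ}: shipping cost 291 + fixed 15 = 306.
Compare {W-α, W-β, W-γ, W-δ}: shipping cost 275 + fixed 37 = 312.
Compare {W-α, W-γ, W-δ}: shipping cost 291 + fixed 25 = 316.
All other subsets cost ≥ 306. Minimum total cost: 302.

302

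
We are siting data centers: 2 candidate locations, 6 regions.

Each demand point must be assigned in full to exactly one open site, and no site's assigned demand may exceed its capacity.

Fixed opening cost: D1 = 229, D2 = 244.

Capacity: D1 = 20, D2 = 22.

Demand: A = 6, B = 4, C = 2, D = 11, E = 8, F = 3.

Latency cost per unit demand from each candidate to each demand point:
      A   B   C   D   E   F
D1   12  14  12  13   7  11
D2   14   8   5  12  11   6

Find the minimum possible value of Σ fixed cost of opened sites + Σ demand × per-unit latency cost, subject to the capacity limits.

Open {D1, D2}; cheapest assignment that respects the capacities:
  D1 (cap 20, load 14): A, E — cost 6×12 + 8×7 = 128
  D2 (cap 22, load 20): B, C, D, F — cost 4×8 + 2×5 + 11×12 + 3×6 = 192
  Shipping 320, fixed 473 → total 793.
  Any other capacity-feasible assignment to {D1, D2} ships for at least 320.
Total demand is 34 and no other set of sites has combined capacity ≥ 34, so {D1, D2} is the only feasible choice of open sites. Minimum: 793.

793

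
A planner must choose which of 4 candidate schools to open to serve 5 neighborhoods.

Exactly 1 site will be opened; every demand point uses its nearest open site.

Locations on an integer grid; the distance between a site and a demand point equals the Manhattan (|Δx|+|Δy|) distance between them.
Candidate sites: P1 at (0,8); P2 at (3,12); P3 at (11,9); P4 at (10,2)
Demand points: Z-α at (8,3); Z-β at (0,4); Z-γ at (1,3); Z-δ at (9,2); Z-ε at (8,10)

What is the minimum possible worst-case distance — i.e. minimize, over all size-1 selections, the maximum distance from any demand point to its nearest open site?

12

Open {P4}.
  Farthest demand point is Z-β at distance 12 (to P4); all others are ≤ 12.
With {P1} the worst case is 15.
With {P2} the worst case is 16.
No size-1 selection achieves below 12.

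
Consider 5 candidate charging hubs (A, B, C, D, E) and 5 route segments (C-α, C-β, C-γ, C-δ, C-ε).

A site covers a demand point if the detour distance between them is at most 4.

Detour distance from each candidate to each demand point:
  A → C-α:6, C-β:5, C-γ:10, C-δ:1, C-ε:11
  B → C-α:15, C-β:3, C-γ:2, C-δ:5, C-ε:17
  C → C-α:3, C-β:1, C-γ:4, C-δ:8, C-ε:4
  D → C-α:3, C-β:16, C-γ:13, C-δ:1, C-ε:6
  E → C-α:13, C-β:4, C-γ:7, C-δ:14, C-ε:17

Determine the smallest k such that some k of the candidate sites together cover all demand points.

Coverage sets (demand points within 4 of each site):
  A: {C-δ}
  B: {C-β, C-γ}
  C: {C-α, C-β, C-γ, C-ε}
  D: {C-α, C-δ}
  E: {C-β}
No single site covers all 5 demand points.
But {A, C} covers everything, so the minimum is 2.

2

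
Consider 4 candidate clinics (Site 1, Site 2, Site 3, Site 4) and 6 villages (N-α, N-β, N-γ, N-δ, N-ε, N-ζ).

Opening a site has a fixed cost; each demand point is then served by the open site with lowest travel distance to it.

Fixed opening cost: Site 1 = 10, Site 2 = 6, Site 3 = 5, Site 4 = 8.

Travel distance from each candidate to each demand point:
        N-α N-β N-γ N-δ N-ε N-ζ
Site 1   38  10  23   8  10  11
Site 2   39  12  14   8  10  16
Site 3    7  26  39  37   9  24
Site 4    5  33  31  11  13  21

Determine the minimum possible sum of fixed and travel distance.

Open {Site 2, Site 3}: assign each demand point to its cheapest open site.
  N-α→Site 3 7, N-β→Site 2 12, N-γ→Site 2 14, N-δ→Site 2 8, N-ε→Site 3 9, N-ζ→Site 2 16
  travel distance 66, fixed 11 → total 77.
Compare {Site 2, Site 4}: travel distance 65 + fixed 14 = 79.
Compare {Site 1, Site 2, Site 3}: travel distance 59 + fixed 21 = 80.
Compare {Site 1, Site 2, Site 4}: travel distance 58 + fixed 24 = 82.
All other subsets cost ≥ 79. Minimum total cost: 77.

77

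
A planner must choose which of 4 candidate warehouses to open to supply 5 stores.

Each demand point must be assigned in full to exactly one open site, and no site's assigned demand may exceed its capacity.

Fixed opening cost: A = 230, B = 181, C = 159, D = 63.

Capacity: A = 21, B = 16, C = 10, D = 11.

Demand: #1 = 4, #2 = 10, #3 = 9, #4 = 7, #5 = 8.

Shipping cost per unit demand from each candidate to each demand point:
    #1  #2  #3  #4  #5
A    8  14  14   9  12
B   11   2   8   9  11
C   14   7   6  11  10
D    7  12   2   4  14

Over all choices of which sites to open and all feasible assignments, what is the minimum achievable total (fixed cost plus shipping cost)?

Open {A, B, D}; cheapest assignment that respects the capacities:
  A (cap 21, load 19): #1, #4, #5 — cost 4×8 + 7×9 + 8×12 = 191
  B (cap 16, load 10): #2 — cost 10×2 = 20
  D (cap 11, load 9): #3 — cost 9×2 = 18
  Shipping 229, fixed 474 → total 703.
  Any other capacity-feasible assignment to {A, B, D} ships for at least 229.
Compare {A, C, D}: its best feasible assignment gives total 731.
Compare {A, B, C}: its best feasible assignment gives total 835.
Every other set of open sites that can feasibly serve all demand totals ≥ 731 even under its best assignment. Minimum: 703.

703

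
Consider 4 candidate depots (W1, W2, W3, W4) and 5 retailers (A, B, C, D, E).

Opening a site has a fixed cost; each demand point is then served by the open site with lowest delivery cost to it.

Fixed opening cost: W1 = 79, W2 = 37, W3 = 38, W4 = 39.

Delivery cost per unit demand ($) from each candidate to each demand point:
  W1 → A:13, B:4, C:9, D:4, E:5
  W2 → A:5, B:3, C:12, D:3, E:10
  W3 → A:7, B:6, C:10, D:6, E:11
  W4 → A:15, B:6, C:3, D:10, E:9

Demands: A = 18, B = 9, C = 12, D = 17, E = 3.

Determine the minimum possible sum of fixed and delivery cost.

307

Open {W2, W4}: assign each demand point to its cheapest open site.
  A→W2 18×5=90, B→W2 9×3=27, C→W4 12×3=36, D→W2 17×3=51, E→W4 3×9=27
  delivery cost 231, fixed 76 → total 307.
Compare {W2, W3, W4}: delivery cost 231 + fixed 114 = 345.
Compare {W1, W2, W4}: delivery cost 219 + fixed 155 = 374.
Compare {W2}: delivery cost 342 + fixed 37 = 379.
All other subsets cost ≥ 345. Minimum total cost: 307.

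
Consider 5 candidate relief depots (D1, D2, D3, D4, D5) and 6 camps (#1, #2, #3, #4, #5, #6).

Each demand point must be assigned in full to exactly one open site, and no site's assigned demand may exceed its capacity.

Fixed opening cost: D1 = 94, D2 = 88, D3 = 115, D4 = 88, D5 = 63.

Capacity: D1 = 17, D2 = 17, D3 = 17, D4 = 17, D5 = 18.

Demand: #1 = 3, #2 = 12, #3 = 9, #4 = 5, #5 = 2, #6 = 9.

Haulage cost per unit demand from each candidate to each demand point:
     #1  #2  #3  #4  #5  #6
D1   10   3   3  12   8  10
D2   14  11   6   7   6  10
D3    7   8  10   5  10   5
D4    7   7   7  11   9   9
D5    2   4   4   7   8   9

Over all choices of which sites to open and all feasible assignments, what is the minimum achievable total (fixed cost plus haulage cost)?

Open {D1, D3, D5}; cheapest assignment that respects the capacities:
  D1 (cap 17, load 14): #2, #5 — cost 12×3 + 2×8 = 52
  D3 (cap 17, load 14): #4, #6 — cost 5×5 + 9×5 = 70
  D5 (cap 18, load 12): #1, #3 — cost 3×2 + 9×4 = 42
  Shipping 164, fixed 272 → total 436.
  Any other capacity-feasible assignment to {D1, D3, D5} ships for at least 164.
Compare {D1, D4, D5}: its best feasible assignment gives total 455.
Compare {D2, D3, D5}: its best feasible assignment gives total 456.
Every other set of open sites that can feasibly serve all demand totals ≥ 455 even under its best assignment. Minimum: 436.

436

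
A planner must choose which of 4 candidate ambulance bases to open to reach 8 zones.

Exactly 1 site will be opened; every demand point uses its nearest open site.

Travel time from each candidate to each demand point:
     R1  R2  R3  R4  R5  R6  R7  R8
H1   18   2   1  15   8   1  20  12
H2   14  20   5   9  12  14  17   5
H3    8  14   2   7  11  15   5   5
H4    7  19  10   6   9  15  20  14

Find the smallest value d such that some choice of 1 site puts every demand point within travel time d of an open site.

15

Open {H3}.
  Farthest demand point is R6 at travel time 15 (to H3); all others are ≤ 15.
With {H1} the worst case is 20.
With {H2} the worst case is 20.
No size-1 selection achieves below 15.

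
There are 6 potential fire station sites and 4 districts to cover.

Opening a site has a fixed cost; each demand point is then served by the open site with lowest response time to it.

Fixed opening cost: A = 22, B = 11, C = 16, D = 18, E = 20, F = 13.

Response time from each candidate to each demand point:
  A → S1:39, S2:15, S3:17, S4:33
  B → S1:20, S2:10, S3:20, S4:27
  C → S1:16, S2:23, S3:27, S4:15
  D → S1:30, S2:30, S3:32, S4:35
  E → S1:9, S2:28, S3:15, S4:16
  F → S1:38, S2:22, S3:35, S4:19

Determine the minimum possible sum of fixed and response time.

Open {B, E}: assign each demand point to its cheapest open site.
  S1→E 9, S2→B 10, S3→E 15, S4→E 16
  response time 50, fixed 31 → total 81.
Compare {B}: response time 77 + fixed 11 = 88.
Compare {E}: response time 68 + fixed 20 = 88.
Compare {B, C}: response time 61 + fixed 27 = 88.
All other subsets cost ≥ 88. Minimum total cost: 81.

81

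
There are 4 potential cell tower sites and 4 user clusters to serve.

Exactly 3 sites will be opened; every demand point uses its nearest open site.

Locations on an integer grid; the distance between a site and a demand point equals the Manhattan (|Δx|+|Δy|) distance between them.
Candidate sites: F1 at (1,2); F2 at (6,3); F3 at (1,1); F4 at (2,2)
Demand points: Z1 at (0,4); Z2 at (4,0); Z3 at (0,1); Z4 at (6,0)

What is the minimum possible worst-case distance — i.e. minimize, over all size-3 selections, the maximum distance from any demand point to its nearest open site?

Open {F1, F2, F3}.
  Farthest demand point is Z2 at distance 4 (to F3); all others are ≤ 4.
With {F1, F2, F4} the worst case is 4.
With {F2, F3, F4} the worst case is 4.
No size-3 selection achieves below 4.

4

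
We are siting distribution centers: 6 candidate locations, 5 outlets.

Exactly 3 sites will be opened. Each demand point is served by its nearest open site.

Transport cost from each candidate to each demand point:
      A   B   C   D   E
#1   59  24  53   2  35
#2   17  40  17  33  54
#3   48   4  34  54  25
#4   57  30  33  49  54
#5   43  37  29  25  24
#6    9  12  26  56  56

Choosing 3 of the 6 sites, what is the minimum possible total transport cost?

Open {#1, #2, #3}.
  A→#2 17, B→#3 4, C→#2 17, D→#1 2, E→#3 25  ⇒ total 65.
Compare {#1, #3, #6}: total 66.
Compare {#1, #5, #6}: total 73.
No size-3 selection does better; minimum is 65.

65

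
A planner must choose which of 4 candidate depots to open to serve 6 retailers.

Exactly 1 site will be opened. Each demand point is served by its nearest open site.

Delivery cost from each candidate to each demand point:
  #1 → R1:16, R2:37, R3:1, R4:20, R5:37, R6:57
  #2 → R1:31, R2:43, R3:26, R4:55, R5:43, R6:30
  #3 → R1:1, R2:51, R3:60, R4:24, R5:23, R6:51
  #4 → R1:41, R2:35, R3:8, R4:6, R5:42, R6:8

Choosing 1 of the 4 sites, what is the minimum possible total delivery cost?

140

Open {#4}.
  R1→#4 41, R2→#4 35, R3→#4 8, R4→#4 6, R5→#4 42, R6→#4 8  ⇒ total 140.
Compare {#1}: total 168.
Compare {#3}: total 210.
No size-1 selection does better; minimum is 140.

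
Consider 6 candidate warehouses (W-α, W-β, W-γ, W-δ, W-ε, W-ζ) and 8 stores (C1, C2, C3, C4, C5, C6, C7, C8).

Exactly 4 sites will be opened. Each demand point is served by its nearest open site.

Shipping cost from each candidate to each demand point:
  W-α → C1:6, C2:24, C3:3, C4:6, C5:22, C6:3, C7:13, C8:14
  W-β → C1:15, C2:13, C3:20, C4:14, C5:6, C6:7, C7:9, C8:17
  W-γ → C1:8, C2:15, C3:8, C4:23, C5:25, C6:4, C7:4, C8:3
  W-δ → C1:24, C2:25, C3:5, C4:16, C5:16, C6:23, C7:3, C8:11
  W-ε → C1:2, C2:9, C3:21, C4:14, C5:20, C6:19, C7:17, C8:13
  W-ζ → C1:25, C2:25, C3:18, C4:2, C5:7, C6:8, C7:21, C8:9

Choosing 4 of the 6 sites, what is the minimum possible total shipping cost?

33

Open {W-α, W-γ, W-ε, W-ζ}.
  C1→W-ε 2, C2→W-ε 9, C3→W-α 3, C4→W-ζ 2, C5→W-ζ 7, C6→W-α 3, C7→W-γ 4, C8→W-γ 3  ⇒ total 33.
Compare {W-γ, W-δ, W-ε, W-ζ}: total 35.
Compare {W-α, W-β, W-γ, W-ε}: total 36.
No size-4 selection does better; minimum is 33.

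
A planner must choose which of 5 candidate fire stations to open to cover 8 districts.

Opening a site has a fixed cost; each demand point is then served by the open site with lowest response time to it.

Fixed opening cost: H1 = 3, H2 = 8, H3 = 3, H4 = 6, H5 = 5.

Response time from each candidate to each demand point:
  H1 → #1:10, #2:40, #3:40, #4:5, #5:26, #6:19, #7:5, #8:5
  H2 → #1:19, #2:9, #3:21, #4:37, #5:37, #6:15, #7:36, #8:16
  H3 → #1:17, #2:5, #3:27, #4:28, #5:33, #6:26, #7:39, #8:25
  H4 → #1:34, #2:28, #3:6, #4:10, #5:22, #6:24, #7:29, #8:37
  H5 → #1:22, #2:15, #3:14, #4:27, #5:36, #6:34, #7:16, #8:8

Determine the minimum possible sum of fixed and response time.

Open {H1, H3, H4}: assign each demand point to its cheapest open site.
  #1→H1 10, #2→H3 5, #3→H4 6, #4→H1 5, #5→H4 22, #6→H1 19, #7→H1 5, #8→H1 5
  response time 77, fixed 12 → total 89.
Compare {H1, H2, H3, H4}: response time 73 + fixed 20 = 93.
Compare {H1, H2, H4}: response time 77 + fixed 17 = 94.
Compare {H1, H3, H4, H5}: response time 77 + fixed 17 = 94.
All other subsets cost ≥ 93. Minimum total cost: 89.

89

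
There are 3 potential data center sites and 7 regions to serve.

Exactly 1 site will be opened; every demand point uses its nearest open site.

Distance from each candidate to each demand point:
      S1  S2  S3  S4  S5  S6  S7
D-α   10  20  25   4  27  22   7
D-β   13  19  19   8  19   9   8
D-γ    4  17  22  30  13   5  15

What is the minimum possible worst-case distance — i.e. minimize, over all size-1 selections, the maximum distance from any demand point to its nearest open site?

19

Open {D-β}.
  Farthest demand point is S2 at distance 19 (to D-β); all others are ≤ 19.
With {D-α} the worst case is 27.
With {D-γ} the worst case is 30.
No size-1 selection achieves below 19.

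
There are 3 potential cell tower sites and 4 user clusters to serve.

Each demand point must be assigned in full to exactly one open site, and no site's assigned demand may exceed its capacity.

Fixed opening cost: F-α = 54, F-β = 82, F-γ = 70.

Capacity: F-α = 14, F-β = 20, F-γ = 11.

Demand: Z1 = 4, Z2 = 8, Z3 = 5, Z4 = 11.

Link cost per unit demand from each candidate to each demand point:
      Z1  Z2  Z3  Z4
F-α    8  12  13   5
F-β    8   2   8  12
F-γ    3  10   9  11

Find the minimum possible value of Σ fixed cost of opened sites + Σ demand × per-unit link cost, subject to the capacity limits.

279

Open {F-α, F-β}; cheapest assignment that respects the capacities:
  F-α (cap 14, load 11): Z4 — cost 11×5 = 55
  F-β (cap 20, load 17): Z1, Z2, Z3 — cost 4×8 + 8×2 + 5×8 = 88
  Shipping 143, fixed 136 → total 279.
  Any other capacity-feasible assignment to {F-α, F-β} ships for at least 143.
Compare {F-α, F-β, F-γ}: its best feasible assignment gives total 329.
Compare {F-β, F-γ}: its best feasible assignment gives total 357.
Every other set of open sites that can feasibly serve all demand totals ≥ 329 even under its best assignment. Minimum: 279.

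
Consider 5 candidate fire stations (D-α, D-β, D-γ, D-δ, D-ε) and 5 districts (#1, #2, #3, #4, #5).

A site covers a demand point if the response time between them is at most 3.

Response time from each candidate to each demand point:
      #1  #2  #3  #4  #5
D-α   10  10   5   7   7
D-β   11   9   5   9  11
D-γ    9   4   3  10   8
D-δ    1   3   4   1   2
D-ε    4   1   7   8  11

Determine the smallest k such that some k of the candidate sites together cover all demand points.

2

Coverage sets (demand points within 3 of each site):
  D-α: {}
  D-β: {}
  D-γ: {#3}
  D-δ: {#1, #2, #4, #5}
  D-ε: {#2}
No single site covers all 5 demand points.
But {D-γ, D-δ} covers everything, so the minimum is 2.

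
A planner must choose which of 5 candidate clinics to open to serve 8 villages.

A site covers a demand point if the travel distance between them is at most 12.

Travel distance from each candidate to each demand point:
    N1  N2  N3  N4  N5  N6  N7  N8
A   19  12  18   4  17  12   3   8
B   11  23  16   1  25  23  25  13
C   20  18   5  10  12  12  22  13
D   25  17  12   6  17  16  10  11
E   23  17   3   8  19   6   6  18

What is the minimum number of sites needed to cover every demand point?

Coverage sets (demand points within 12 of each site):
  A: {N2, N4, N6, N7, N8}
  B: {N1, N4}
  C: {N3, N4, N5, N6}
  D: {N3, N4, N7, N8}
  E: {N3, N4, N6, N7}
No 2 sites suffice: every size-2 union leaves at least one demand point uncovered.
But {A, B, C} covers everything, so the minimum is 3.

3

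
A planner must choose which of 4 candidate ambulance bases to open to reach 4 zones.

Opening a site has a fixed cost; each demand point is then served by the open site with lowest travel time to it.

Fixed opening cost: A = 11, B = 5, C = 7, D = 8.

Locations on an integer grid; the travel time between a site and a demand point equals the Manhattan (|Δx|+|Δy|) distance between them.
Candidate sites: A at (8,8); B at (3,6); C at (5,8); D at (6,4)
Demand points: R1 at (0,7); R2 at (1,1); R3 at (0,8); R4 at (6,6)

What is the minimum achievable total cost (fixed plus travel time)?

24

Open {B}: assign each demand point to its cheapest open site.
  R1→B 4, R2→B 7, R3→B 5, R4→B 3
  travel time 19, fixed 5 → total 24.
Compare {B, C}: travel time 19 + fixed 12 = 31.
Compare {B, D}: travel time 18 + fixed 13 = 31.
Compare {C}: travel time 25 + fixed 7 = 32.
All other subsets cost ≥ 31. Minimum total cost: 24.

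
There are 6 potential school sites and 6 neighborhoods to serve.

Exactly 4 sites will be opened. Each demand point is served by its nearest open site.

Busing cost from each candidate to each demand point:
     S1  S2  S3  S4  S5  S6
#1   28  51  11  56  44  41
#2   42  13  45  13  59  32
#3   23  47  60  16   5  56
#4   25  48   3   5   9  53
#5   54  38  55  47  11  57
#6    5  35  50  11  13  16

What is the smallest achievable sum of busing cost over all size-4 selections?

Open {#2, #3, #4, #6}.
  S1→#6 5, S2→#2 13, S3→#4 3, S4→#4 5, S5→#3 5, S6→#6 16  ⇒ total 47.
Compare {#1, #2, #4, #6}: total 51.
Compare {#2, #4, #5, #6}: total 51.
No size-4 selection does better; minimum is 47.

47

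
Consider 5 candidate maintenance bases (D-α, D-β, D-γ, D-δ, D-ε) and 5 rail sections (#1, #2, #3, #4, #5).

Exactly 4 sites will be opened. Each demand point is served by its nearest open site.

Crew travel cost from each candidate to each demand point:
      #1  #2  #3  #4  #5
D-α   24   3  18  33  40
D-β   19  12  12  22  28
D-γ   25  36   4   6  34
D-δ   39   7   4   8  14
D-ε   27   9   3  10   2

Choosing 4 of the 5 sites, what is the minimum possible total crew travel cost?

33

Open {D-α, D-β, D-γ, D-ε}.
  #1→D-β 19, #2→D-α 3, #3→D-ε 3, #4→D-γ 6, #5→D-ε 2  ⇒ total 33.
Compare {D-α, D-β, D-δ, D-ε}: total 35.
Compare {D-β, D-γ, D-δ, D-ε}: total 37.
No size-4 selection does better; minimum is 33.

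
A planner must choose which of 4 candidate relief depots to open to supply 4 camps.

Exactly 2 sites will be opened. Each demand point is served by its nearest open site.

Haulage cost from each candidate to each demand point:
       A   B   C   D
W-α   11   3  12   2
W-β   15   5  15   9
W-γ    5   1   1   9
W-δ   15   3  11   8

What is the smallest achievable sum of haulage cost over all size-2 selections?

9

Open {W-α, W-γ}.
  A→W-γ 5, B→W-γ 1, C→W-γ 1, D→W-α 2  ⇒ total 9.
Compare {W-γ, W-δ}: total 15.
Compare {W-β, W-γ}: total 16.
No size-2 selection does better; minimum is 9.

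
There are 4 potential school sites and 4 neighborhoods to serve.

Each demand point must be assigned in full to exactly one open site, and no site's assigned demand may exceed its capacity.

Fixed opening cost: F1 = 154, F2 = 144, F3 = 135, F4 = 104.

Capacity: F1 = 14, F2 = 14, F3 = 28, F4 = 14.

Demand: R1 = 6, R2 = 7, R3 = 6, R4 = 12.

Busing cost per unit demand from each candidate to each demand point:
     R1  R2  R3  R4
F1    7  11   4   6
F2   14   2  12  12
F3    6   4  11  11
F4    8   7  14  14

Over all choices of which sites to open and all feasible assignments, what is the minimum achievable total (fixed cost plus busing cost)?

491

Open {F1, F3}; cheapest assignment that respects the capacities:
  F1 (cap 14, load 12): R4 — cost 12×6 = 72
  F3 (cap 28, load 19): R1, R2, R3 — cost 6×6 + 7×4 + 6×11 = 130
  Shipping 202, fixed 289 → total 491.
  Any other capacity-feasible assignment to {F1, F3} ships for at least 202.
Compare {F3, F4}: its best feasible assignment gives total 513.
Compare {F2, F3}: its best feasible assignment gives total 527.
Every other set of open sites that can feasibly serve all demand totals ≥ 513 even under its best assignment. Minimum: 491.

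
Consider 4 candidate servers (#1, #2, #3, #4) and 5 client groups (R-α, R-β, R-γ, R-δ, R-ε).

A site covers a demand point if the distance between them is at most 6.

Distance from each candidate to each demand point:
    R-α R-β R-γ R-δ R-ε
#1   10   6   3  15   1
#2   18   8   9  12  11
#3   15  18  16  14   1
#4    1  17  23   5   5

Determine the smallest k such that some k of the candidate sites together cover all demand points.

Coverage sets (demand points within 6 of each site):
  #1: {R-β, R-γ, R-ε}
  #2: {}
  #3: {R-ε}
  #4: {R-α, R-δ, R-ε}
No single site covers all 5 demand points.
But {#1, #4} covers everything, so the minimum is 2.

2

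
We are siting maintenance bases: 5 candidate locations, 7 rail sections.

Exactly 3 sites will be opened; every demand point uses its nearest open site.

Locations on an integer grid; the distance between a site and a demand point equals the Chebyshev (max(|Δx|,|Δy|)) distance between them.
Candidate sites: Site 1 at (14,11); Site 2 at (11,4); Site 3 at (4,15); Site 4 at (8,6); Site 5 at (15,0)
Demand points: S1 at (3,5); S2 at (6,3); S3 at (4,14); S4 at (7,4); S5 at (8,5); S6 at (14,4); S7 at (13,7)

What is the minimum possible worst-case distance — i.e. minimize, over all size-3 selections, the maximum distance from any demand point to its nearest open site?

5

Open {Site 2, Site 3, Site 4}.
  Farthest demand point is S1 at distance 5 (to Site 4); all others are ≤ 5.
With {Site 3, Site 4, Site 5} the worst case is 5.
With {Site 1, Site 3, Site 4} the worst case is 6.
No size-3 selection achieves below 5.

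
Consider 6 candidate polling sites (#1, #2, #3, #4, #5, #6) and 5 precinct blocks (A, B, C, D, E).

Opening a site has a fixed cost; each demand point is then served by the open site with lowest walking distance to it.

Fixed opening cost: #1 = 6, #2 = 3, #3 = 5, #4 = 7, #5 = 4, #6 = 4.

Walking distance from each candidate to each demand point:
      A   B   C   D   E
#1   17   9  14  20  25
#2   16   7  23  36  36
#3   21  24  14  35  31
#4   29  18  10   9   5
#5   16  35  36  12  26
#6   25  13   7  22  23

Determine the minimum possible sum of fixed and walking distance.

Open {#2, #4}: assign each demand point to its cheapest open site.
  A→#2 16, B→#2 7, C→#4 10, D→#4 9, E→#4 5
  walking distance 47, fixed 10 → total 57.
Compare {#2, #4, #6}: walking distance 44 + fixed 14 = 58.
Compare {#2, #4, #5}: walking distance 47 + fixed 14 = 61.
Compare {#2, #3, #4}: walking distance 47 + fixed 15 = 62.
All other subsets cost ≥ 58. Minimum total cost: 57.

57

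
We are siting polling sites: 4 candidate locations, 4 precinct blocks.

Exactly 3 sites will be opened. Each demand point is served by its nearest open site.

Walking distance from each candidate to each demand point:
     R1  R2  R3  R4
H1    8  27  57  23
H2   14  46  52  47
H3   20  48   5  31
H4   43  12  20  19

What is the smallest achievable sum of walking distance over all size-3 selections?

44

Open {H1, H3, H4}.
  R1→H1 8, R2→H4 12, R3→H3 5, R4→H4 19  ⇒ total 44.
Compare {H2, H3, H4}: total 50.
Compare {H1, H2, H4}: total 59.
No size-3 selection does better; minimum is 44.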